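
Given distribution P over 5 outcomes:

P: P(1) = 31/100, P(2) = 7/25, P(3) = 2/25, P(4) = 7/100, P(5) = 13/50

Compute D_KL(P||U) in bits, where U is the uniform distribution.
0.2186 bits

U(i) = 1/5 for all i

D_KL(P||U) = Σ P(x) log₂(P(x) / (1/5))
           = Σ P(x) log₂(P(x)) + log₂(5)
           = log₂(5) - H(P)

H(P) = -Σ P(x) log₂(P(x)):
  -P(1)·log₂(P(1)) = -(31/100)·log₂(31/100) = 0.52379
  -P(2)·log₂(P(2)) = -(7/25)·log₂(7/25) = 0.51422
  -P(3)·log₂(P(3)) = -(2/25)·log₂(2/25) = 0.29151
  -P(4)·log₂(P(4)) = -(7/100)·log₂(7/100) = 0.26856
  -P(5)·log₂(P(5)) = -(13/50)·log₂(13/50) = 0.50529
H(P) = 0.52379 + 0.51422 + 0.29151 + 0.26856 + 0.50529 = 2.10337 bits

log₂(5) = 2.32193 bits

D_KL(P||U) = 2.32193 - 2.10337 = 0.21856 ≈ 0.2186 bits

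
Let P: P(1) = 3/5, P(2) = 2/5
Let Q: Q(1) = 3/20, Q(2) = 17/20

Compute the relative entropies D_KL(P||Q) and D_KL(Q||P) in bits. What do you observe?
D_KL(P||Q) = 0.7650 bits, D_KL(Q||P) = 0.6243 bits. The two directions give different values (D_KL(P||Q) exceeds D_KL(Q||P) by 0.1407 bits): KL divergence is asymmetric.

D_KL(P||Q) = Σ P(x) log₂(P(x)/Q(x))

Computing term by term:
  P(1)·log₂(P(1)/Q(1)) = (3/5)·log₂((3/5)/(3/20)) = 1.20000
  P(2)·log₂(P(2)/Q(2)) = (2/5)·log₂((2/5)/(17/20)) = -0.43499

D_KL(P||Q) = 1.20000 - 0.43499 = 0.76501 ≈ 0.7650 bits

D_KL(Q||P) = Σ Q(x) log₂(Q(x)/P(x))

Computing term by term:
  Q(1)·log₂(Q(1)/P(1)) = (3/20)·log₂((3/20)/(3/5)) = -0.30000
  Q(2)·log₂(Q(2)/P(2)) = (17/20)·log₂((17/20)/(2/5)) = 0.92434

D_KL(Q||P) = -0.30000 + 0.92434 = 0.62434 ≈ 0.6243 bits

These are NOT equal (difference: 0.1407 bits). KL divergence is asymmetric: D_KL(P||Q) ≠ D_KL(Q||P) in general.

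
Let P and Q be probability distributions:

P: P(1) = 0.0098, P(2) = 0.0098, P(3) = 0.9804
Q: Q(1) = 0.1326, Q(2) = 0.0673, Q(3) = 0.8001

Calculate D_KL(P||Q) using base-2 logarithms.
0.2234 bits

D_KL(P||Q) = Σ P(x) log₂(P(x)/Q(x))

Computing term by term:
  P(1)·log₂(P(1)/Q(1)) = 0.0098·log₂(0.0098/0.1326) = -0.03683
  P(2)·log₂(P(2)/Q(2)) = 0.0098·log₂(0.0098/0.0673) = -0.02724
  P(3)·log₂(P(3)/Q(3)) = 0.9804·log₂(0.9804/0.8001) = 0.28744

D_KL(P||Q) = -0.03683 - 0.02724 + 0.28744 = 0.22337 ≈ 0.2234 bits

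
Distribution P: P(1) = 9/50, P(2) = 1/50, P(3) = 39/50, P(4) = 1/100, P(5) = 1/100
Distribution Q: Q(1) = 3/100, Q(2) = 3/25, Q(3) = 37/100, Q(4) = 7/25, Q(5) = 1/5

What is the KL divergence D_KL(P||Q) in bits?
1.1615 bits

D_KL(P||Q) = Σ P(x) log₂(P(x)/Q(x))

Computing term by term:
  P(1)·log₂(P(1)/Q(1)) = (9/50)·log₂((9/50)/(3/100)) = 0.46529
  P(2)·log₂(P(2)/Q(2)) = (1/50)·log₂((1/50)/(3/25)) = -0.05170
  P(3)·log₂(P(3)/Q(3)) = (39/50)·log₂((39/50)/(37/100)) = 0.83924
  P(4)·log₂(P(4)/Q(4)) = (1/100)·log₂((1/100)/(7/25)) = -0.04807
  P(5)·log₂(P(5)/Q(5)) = (1/100)·log₂((1/100)/(1/5)) = -0.04322

D_KL(P||Q) = 0.46529 - 0.05170 + 0.83924 - 0.04807 - 0.04322 = 1.16154 ≈ 1.1615 bits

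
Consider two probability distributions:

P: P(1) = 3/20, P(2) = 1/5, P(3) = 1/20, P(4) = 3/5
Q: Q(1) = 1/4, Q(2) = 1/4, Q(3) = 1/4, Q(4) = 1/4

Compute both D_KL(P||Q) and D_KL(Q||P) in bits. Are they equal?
D_KL(P||Q) = 0.4668 bits, D_KL(Q||P) = 0.5294 bits. No, they are not equal.

D_KL(P||Q) = Σ P(x) log₂(P(x)/Q(x))

Computing term by term:
  P(1)·log₂(P(1)/Q(1)) = (3/20)·log₂((3/20)/(1/4)) = -0.11054
  P(2)·log₂(P(2)/Q(2)) = (1/5)·log₂((1/5)/(1/4)) = -0.06439
  P(3)·log₂(P(3)/Q(3)) = (1/20)·log₂((1/20)/(1/4)) = -0.11610
  P(4)·log₂(P(4)/Q(4)) = (3/5)·log₂((3/5)/(1/4)) = 0.75782

D_KL(P||Q) = -0.11054 - 0.06439 - 0.11610 + 0.75782 = 0.46679 ≈ 0.4668 bits

D_KL(Q||P) = Σ Q(x) log₂(Q(x)/P(x))

Computing term by term:
  Q(1)·log₂(Q(1)/P(1)) = (1/4)·log₂((1/4)/(3/20)) = 0.18424
  Q(2)·log₂(Q(2)/P(2)) = (1/4)·log₂((1/4)/(1/5)) = 0.08048
  Q(3)·log₂(Q(3)/P(3)) = (1/4)·log₂((1/4)/(1/20)) = 0.58048
  Q(4)·log₂(Q(4)/P(4)) = (1/4)·log₂((1/4)/(3/5)) = -0.31576

D_KL(Q||P) = 0.18424 + 0.08048 + 0.58048 - 0.31576 = 0.52944 ≈ 0.5294 bits

These are NOT equal (difference: 0.0626 bits). KL divergence is asymmetric: D_KL(P||Q) ≠ D_KL(Q||P) in general.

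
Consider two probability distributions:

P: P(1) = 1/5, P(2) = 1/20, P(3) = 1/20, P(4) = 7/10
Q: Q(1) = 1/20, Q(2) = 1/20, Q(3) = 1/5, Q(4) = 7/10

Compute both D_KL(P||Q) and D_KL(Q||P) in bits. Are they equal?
D_KL(P||Q) = 0.3000 bits, D_KL(Q||P) = 0.3000 bits. Yes, in this case they are equal (although KL divergence is not symmetric in general).

D_KL(P||Q) = Σ P(x) log₂(P(x)/Q(x))

Computing term by term:
  P(1)·log₂(P(1)/Q(1)) = (1/5)·log₂((1/5)/(1/20)) = 0.40000
  P(2)·log₂(P(2)/Q(2)) = (1/20)·log₂((1/20)/(1/20)) = 0.00000
  P(3)·log₂(P(3)/Q(3)) = (1/20)·log₂((1/20)/(1/5)) = -0.10000
  P(4)·log₂(P(4)/Q(4)) = (7/10)·log₂((7/10)/(7/10)) = 0.00000

D_KL(P||Q) = 0.40000 + 0.00000 - 0.10000 + 0.00000 = 0.30000 ≈ 0.3000 bits

D_KL(Q||P) = Σ Q(x) log₂(Q(x)/P(x))

Computing term by term:
  Q(1)·log₂(Q(1)/P(1)) = (1/20)·log₂((1/20)/(1/5)) = -0.10000
  Q(2)·log₂(Q(2)/P(2)) = (1/20)·log₂((1/20)/(1/20)) = 0.00000
  Q(3)·log₂(Q(3)/P(3)) = (1/5)·log₂((1/5)/(1/20)) = 0.40000
  Q(4)·log₂(Q(4)/P(4)) = (7/10)·log₂((7/10)/(7/10)) = 0.00000

D_KL(Q||P) = -0.10000 + 0.00000 + 0.40000 + 0.00000 = 0.30000 ≈ 0.3000 bits

These ARE equal here. Q is P with outcomes relabeled (Q(1) = P(3), Q(3) = P(1)) by a relabeling that is its own inverse, so the two sums contain exactly the same terms in a different order. This is a special case — KL divergence is not symmetric in general: D_KL(P||Q) ≠ D_KL(Q||P) for most P, Q.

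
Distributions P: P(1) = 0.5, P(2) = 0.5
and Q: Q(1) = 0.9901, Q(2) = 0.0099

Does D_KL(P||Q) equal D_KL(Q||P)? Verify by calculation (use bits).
D_KL(P||Q) = 2.3364 bits, D_KL(Q||P) = 0.9199 bits. No — D_KL(P||Q) ≠ D_KL(Q||P) for this pair.

D_KL(P||Q) = Σ P(x) log₂(P(x)/Q(x))

Computing term by term:
  P(1)·log₂(P(1)/Q(1)) = 0.5·log₂(0.5/0.9901) = -0.49282
  P(2)·log₂(P(2)/Q(2)) = 0.5·log₂(0.5/0.0099) = 2.82918

D_KL(P||Q) = -0.49282 + 2.82918 = 2.33636 ≈ 2.3364 bits

D_KL(Q||P) = Σ Q(x) log₂(Q(x)/P(x))

Computing term by term:
  Q(1)·log₂(Q(1)/P(1)) = 0.9901·log₂(0.9901/0.5) = 0.97589
  Q(2)·log₂(Q(2)/P(2)) = 0.0099·log₂(0.0099/0.5) = -0.05602

D_KL(Q||P) = 0.97589 - 0.05602 = 0.91987 ≈ 0.9199 bits

These are NOT equal (difference: 1.4165 bits). KL divergence is asymmetric: D_KL(P||Q) ≠ D_KL(Q||P) in general.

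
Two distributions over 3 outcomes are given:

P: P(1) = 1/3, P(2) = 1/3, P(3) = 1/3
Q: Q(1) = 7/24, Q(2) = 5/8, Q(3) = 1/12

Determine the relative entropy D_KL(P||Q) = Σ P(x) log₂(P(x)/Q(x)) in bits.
0.4286 bits

D_KL(P||Q) = Σ P(x) log₂(P(x)/Q(x))

Computing term by term:
  P(1)·log₂(P(1)/Q(1)) = (1/3)·log₂((1/3)/(7/24)) = 0.06422
  P(2)·log₂(P(2)/Q(2)) = (1/3)·log₂((1/3)/(5/8)) = -0.30230
  P(3)·log₂(P(3)/Q(3)) = (1/3)·log₂((1/3)/(1/12)) = 0.66667

D_KL(P||Q) = 0.06422 - 0.30230 + 0.66667 = 0.42859 ≈ 0.4286 bits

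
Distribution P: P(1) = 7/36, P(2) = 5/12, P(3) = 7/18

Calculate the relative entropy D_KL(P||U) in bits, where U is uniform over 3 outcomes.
0.0694 bits

U(i) = 1/3 for all i

D_KL(P||U) = Σ P(x) log₂(P(x) / (1/3))
           = Σ P(x) log₂(P(x)) + log₂(3)
           = log₂(3) - H(P)

H(P) = -Σ P(x) log₂(P(x)):
  -P(1)·log₂(P(1)) = -(7/36)·log₂(7/36) = 0.45939
  -P(2)·log₂(P(2)) = -(5/12)·log₂(5/12) = 0.52626
  -P(3)·log₂(P(3)) = -(7/18)·log₂(7/18) = 0.52989
H(P) = 0.45939 + 0.52626 + 0.52989 = 1.51554 bits

log₂(3) = 1.58496 bits

D_KL(P||U) = 1.58496 - 1.51554 = 0.06942 ≈ 0.0694 bits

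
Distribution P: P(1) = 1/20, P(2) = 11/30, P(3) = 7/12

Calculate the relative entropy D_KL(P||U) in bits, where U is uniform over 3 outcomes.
0.3845 bits

U(i) = 1/3 for all i

D_KL(P||U) = Σ P(x) log₂(P(x) / (1/3))
           = Σ P(x) log₂(P(x)) + log₂(3)
           = log₂(3) - H(P)

H(P) = -Σ P(x) log₂(P(x)):
  -P(1)·log₂(P(1)) = -(1/20)·log₂(1/20) = 0.21610
  -P(2)·log₂(P(2)) = -(11/30)·log₂(11/30) = 0.53073
  -P(3)·log₂(P(3)) = -(7/12)·log₂(7/12) = 0.45360
H(P) = 0.21610 + 0.53073 + 0.45360 = 1.20043 bits

log₂(3) = 1.58496 bits

D_KL(P||U) = 1.58496 - 1.20043 = 0.38453 ≈ 0.3845 bits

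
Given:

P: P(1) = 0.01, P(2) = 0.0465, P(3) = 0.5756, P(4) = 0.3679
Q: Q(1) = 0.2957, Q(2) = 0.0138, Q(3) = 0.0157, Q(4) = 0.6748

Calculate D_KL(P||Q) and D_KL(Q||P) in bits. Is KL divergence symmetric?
D_KL(P||Q) = 2.7016 bits, D_KL(Q||P) = 1.9296 bits. No, KL divergence is not symmetric.

D_KL(P||Q) = Σ P(x) log₂(P(x)/Q(x))

Computing term by term:
  P(1)·log₂(P(1)/Q(1)) = 0.01·log₂(0.01/0.2957) = -0.04886
  P(2)·log₂(P(2)/Q(2)) = 0.0465·log₂(0.0465/0.0138) = 0.08149
  P(3)·log₂(P(3)/Q(3)) = 0.5756·log₂(0.5756/0.0157) = 2.99095
  P(4)·log₂(P(4)/Q(4)) = 0.3679·log₂(0.3679/0.6748) = -0.32197

D_KL(P||Q) = -0.04886 + 0.08149 + 2.99095 - 0.32197 = 2.70161 ≈ 2.7016 bits

D_KL(Q||P) = Σ Q(x) log₂(Q(x)/P(x))

Computing term by term:
  Q(1)·log₂(Q(1)/P(1)) = 0.2957·log₂(0.2957/0.01) = 1.44481
  Q(2)·log₂(Q(2)/P(2)) = 0.0138·log₂(0.0138/0.0465) = -0.02419
  Q(3)·log₂(Q(3)/P(3)) = 0.0157·log₂(0.0157/0.5756) = -0.08158
  Q(4)·log₂(Q(4)/P(4)) = 0.6748·log₂(0.6748/0.3679) = 0.59055

D_KL(Q||P) = 1.44481 - 0.02419 - 0.08158 + 0.59055 = 1.92959 ≈ 1.9296 bits

These are NOT equal (difference: 0.7720 bits). KL divergence is asymmetric: D_KL(P||Q) ≠ D_KL(Q||P) in general.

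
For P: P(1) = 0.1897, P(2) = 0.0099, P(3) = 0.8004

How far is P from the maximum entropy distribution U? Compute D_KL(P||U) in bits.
0.8070 bits

U(i) = 1/3 for all i

D_KL(P||U) = Σ P(x) log₂(P(x) / (1/3))
           = Σ P(x) log₂(P(x)) + log₂(3)
           = log₂(3) - H(P)

H(P) = -Σ P(x) log₂(P(x)):
  -P(1)·log₂(P(1)) = -(0.1897)·log₂(0.1897) = 0.45494
  -P(2)·log₂(P(2)) = -(0.0099)·log₂(0.0099) = 0.06592
  -P(3)·log₂(P(3)) = -(0.8004)·log₂(0.8004) = 0.25709
H(P) = 0.45494 + 0.06592 + 0.25709 = 0.77795 bits

log₂(3) = 1.58496 bits

D_KL(P||U) = 1.58496 - 0.77795 = 0.80701 ≈ 0.8070 bits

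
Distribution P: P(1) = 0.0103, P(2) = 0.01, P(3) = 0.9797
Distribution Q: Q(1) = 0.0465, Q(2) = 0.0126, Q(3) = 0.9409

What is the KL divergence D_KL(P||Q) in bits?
0.0314 bits

D_KL(P||Q) = Σ P(x) log₂(P(x)/Q(x))

Computing term by term:
  P(1)·log₂(P(1)/Q(1)) = 0.0103·log₂(0.0103/0.0465) = -0.02240
  P(2)·log₂(P(2)/Q(2)) = 0.01·log₂(0.01/0.0126) = -0.00333
  P(3)·log₂(P(3)/Q(3)) = 0.9797·log₂(0.9797/0.9409) = 0.05712

D_KL(P||Q) = -0.02240 - 0.00333 + 0.05712 = 0.03139 ≈ 0.0314 bits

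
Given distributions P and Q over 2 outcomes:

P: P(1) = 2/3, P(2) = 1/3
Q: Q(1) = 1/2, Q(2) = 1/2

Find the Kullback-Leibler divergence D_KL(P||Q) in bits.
0.0817 bits

D_KL(P||Q) = Σ P(x) log₂(P(x)/Q(x))

Computing term by term:
  P(1)·log₂(P(1)/Q(1)) = (2/3)·log₂((2/3)/(1/2)) = 0.27669
  P(2)·log₂(P(2)/Q(2)) = (1/3)·log₂((1/3)/(1/2)) = -0.19499

D_KL(P||Q) = 0.27669 - 0.19499 = 0.08170 ≈ 0.0817 bits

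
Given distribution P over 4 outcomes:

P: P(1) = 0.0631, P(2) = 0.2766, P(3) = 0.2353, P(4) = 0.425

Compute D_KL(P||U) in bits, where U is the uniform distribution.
0.2198 bits

U(i) = 1/4 for all i

D_KL(P||U) = Σ P(x) log₂(P(x) / (1/4))
           = Σ P(x) log₂(P(x)) + log₂(4)
           = log₂(4) - H(P)

H(P) = -Σ P(x) log₂(P(x)):
  -P(1)·log₂(P(1)) = -(0.0631)·log₂(0.0631) = 0.25153
  -P(2)·log₂(P(2)) = -(0.2766)·log₂(0.2766) = 0.51285
  -P(3)·log₂(P(3)) = -(0.2353)·log₂(0.2353) = 0.49117
  -P(4)·log₂(P(4)) = -(0.425)·log₂(0.425) = 0.52465
H(P) = 0.25153 + 0.51285 + 0.49117 + 0.52465 = 1.78020 bits

log₂(4) = 2.00000 bits

D_KL(P||U) = 2.00000 - 1.78020 = 0.21980 ≈ 0.2198 bits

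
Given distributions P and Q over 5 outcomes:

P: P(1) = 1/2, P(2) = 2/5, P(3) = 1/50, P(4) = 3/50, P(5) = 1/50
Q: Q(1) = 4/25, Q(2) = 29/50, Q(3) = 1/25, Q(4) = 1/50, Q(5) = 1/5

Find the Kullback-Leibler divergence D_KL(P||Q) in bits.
0.6162 bits

D_KL(P||Q) = Σ P(x) log₂(P(x)/Q(x))

Computing term by term:
  P(1)·log₂(P(1)/Q(1)) = (1/2)·log₂((1/2)/(4/25)) = 0.82193
  P(2)·log₂(P(2)/Q(2)) = (2/5)·log₂((2/5)/(29/50)) = -0.21442
  P(3)·log₂(P(3)/Q(3)) = (1/50)·log₂((1/50)/(1/25)) = -0.02000
  P(4)·log₂(P(4)/Q(4)) = (3/50)·log₂((3/50)/(1/50)) = 0.09510
  P(5)·log₂(P(5)/Q(5)) = (1/50)·log₂((1/50)/(1/5)) = -0.06644

D_KL(P||Q) = 0.82193 - 0.21442 - 0.02000 + 0.09510 - 0.06644 = 0.61617 ≈ 0.6162 bits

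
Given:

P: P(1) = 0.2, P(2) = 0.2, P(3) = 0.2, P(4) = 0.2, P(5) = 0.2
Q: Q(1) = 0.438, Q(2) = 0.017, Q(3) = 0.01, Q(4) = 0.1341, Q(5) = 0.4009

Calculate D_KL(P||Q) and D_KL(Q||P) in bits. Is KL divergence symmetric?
D_KL(P||Q) = 1.2642 bits, D_KL(Q||P) = 0.7165 bits. No, KL divergence is not symmetric.

D_KL(P||Q) = Σ P(x) log₂(P(x)/Q(x))

Computing term by term:
  P(1)·log₂(P(1)/Q(1)) = 0.2·log₂(0.2/0.438) = -0.22619
  P(2)·log₂(P(2)/Q(2)) = 0.2·log₂(0.2/0.017) = 0.71128
  P(3)·log₂(P(3)/Q(3)) = 0.2·log₂(0.2/0.01) = 0.86439
  P(4)·log₂(P(4)/Q(4)) = 0.2·log₂(0.2/0.1341) = 0.11534
  P(5)·log₂(P(5)/Q(5)) = 0.2·log₂(0.2/0.4009) = -0.20065

D_KL(P||Q) = -0.22619 + 0.71128 + 0.86439 + 0.11534 - 0.20065 = 1.26417 ≈ 1.2642 bits

D_KL(Q||P) = Σ Q(x) log₂(Q(x)/P(x))

Computing term by term:
  Q(1)·log₂(Q(1)/P(1)) = 0.438·log₂(0.438/0.2) = 0.49535
  Q(2)·log₂(Q(2)/P(2)) = 0.017·log₂(0.017/0.2) = -0.06046
  Q(3)·log₂(Q(3)/P(3)) = 0.01·log₂(0.01/0.2) = -0.04322
  Q(4)·log₂(Q(4)/P(4)) = 0.1341·log₂(0.1341/0.2) = -0.07733
  Q(5)·log₂(Q(5)/P(5)) = 0.4009·log₂(0.4009/0.2) = 0.40220

D_KL(Q||P) = 0.49535 - 0.06046 - 0.04322 - 0.07733 + 0.40220 = 0.71654 ≈ 0.7165 bits

These are NOT equal (difference: 0.5477 bits). KL divergence is asymmetric: D_KL(P||Q) ≠ D_KL(Q||P) in general.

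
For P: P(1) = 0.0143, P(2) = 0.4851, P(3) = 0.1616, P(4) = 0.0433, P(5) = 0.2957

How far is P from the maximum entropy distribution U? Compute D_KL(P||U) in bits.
0.5872 bits

U(i) = 1/5 for all i

D_KL(P||U) = Σ P(x) log₂(P(x) / (1/5))
           = Σ P(x) log₂(P(x)) + log₂(5)
           = log₂(5) - H(P)

H(P) = -Σ P(x) log₂(P(x)):
  -P(1)·log₂(P(1)) = -(0.0143)·log₂(0.0143) = 0.08763
  -P(2)·log₂(P(2)) = -(0.4851)·log₂(0.4851) = 0.50627
  -P(3)·log₂(P(3)) = -(0.1616)·log₂(0.1616) = 0.42493
  -P(4)·log₂(P(4)) = -(0.0433)·log₂(0.0433) = 0.19613
  -P(5)·log₂(P(5)) = -(0.2957)·log₂(0.2957) = 0.51978
H(P) = 0.08763 + 0.50627 + 0.42493 + 0.19613 + 0.51978 = 1.73474 bits

log₂(5) = 2.32193 bits

D_KL(P||U) = 2.32193 - 1.73474 = 0.58719 ≈ 0.5872 bits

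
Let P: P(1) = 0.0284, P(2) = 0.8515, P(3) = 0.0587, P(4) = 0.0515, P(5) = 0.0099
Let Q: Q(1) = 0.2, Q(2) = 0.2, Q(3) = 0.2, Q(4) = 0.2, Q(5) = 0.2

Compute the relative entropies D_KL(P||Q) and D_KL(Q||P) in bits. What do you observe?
D_KL(P||Q) = 1.4521 bits, D_KL(Q||P) = 1.7577 bits. The two directions give different values (D_KL(Q||P) exceeds D_KL(P||Q) by 0.3056 bits): KL divergence is asymmetric.

D_KL(P||Q) = Σ P(x) log₂(P(x)/Q(x))

Computing term by term:
  P(1)·log₂(P(1)/Q(1)) = 0.0284·log₂(0.0284/0.2) = -0.07998
  P(2)·log₂(P(2)/Q(2)) = 0.8515·log₂(0.8515/0.2) = 1.77964
  P(3)·log₂(P(3)/Q(3)) = 0.0587·log₂(0.0587/0.2) = -0.10381
  P(4)·log₂(P(4)/Q(4)) = 0.0515·log₂(0.0515/0.2) = -0.10080
  P(5)·log₂(P(5)/Q(5)) = 0.0099·log₂(0.0099/0.2) = -0.04293

D_KL(P||Q) = -0.07998 + 1.77964 - 0.10381 - 0.10080 - 0.04293 = 1.45212 ≈ 1.4521 bits

D_KL(Q||P) = Σ Q(x) log₂(Q(x)/P(x))

Computing term by term:
  Q(1)·log₂(Q(1)/P(1)) = 0.2·log₂(0.2/0.0284) = 0.56321
  Q(2)·log₂(Q(2)/P(2)) = 0.2·log₂(0.2/0.8515) = -0.41800
  Q(3)·log₂(Q(3)/P(3)) = 0.2·log₂(0.2/0.0587) = 0.35371
  Q(4)·log₂(Q(4)/P(4)) = 0.2·log₂(0.2/0.0515) = 0.39147
  Q(5)·log₂(Q(5)/P(5)) = 0.2·log₂(0.2/0.0099) = 0.86729

D_KL(Q||P) = 0.56321 - 0.41800 + 0.35371 + 0.39147 + 0.86729 = 1.75768 ≈ 1.7577 bits

These are NOT equal (difference: 0.3056 bits). KL divergence is asymmetric: D_KL(P||Q) ≠ D_KL(Q||P) in general.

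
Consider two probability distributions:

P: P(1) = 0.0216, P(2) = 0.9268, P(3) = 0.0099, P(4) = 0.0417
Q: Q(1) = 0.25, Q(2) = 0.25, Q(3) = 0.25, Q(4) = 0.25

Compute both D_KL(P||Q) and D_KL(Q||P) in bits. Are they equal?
D_KL(P||Q) = 1.5218 bits, D_KL(Q||P) = 2.2212 bits. No, they are not equal.

D_KL(P||Q) = Σ P(x) log₂(P(x)/Q(x))

Computing term by term:
  P(1)·log₂(P(1)/Q(1)) = 0.0216·log₂(0.0216/0.25) = -0.07631
  P(2)·log₂(P(2)/Q(2)) = 0.9268·log₂(0.9268/0.25) = 1.75196
  P(3)·log₂(P(3)/Q(3)) = 0.0099·log₂(0.0099/0.25) = -0.04612
  P(4)·log₂(P(4)/Q(4)) = 0.0417·log₂(0.0417/0.25) = -0.10774

D_KL(P||Q) = -0.07631 + 1.75196 - 0.04612 - 0.10774 = 1.52179 ≈ 1.5218 bits

D_KL(Q||P) = Σ Q(x) log₂(Q(x)/P(x))

Computing term by term:
  Q(1)·log₂(Q(1)/P(1)) = 0.25·log₂(0.25/0.0216) = 0.88321
  Q(2)·log₂(Q(2)/P(2)) = 0.25·log₂(0.25/0.9268) = -0.47258
  Q(3)·log₂(Q(3)/P(3)) = 0.25·log₂(0.25/0.0099) = 1.16459
  Q(4)·log₂(Q(4)/P(4)) = 0.25·log₂(0.25/0.0417) = 0.64595

D_KL(Q||P) = 0.88321 - 0.47258 + 1.16459 + 0.64595 = 2.22117 ≈ 2.2212 bits

These are NOT equal (difference: 0.6994 bits). KL divergence is asymmetric: D_KL(P||Q) ≠ D_KL(Q||P) in general.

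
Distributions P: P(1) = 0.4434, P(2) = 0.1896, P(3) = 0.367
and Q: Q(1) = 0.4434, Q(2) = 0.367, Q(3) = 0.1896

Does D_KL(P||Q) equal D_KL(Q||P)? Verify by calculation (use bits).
D_KL(P||Q) = 0.1690 bits, D_KL(Q||P) = 0.1690 bits. Yes — for this pair D_KL(P||Q) = D_KL(Q||P).

D_KL(P||Q) = Σ P(x) log₂(P(x)/Q(x))

Computing term by term:
  P(1)·log₂(P(1)/Q(1)) = 0.4434·log₂(0.4434/0.4434) = 0.00000
  P(2)·log₂(P(2)/Q(2)) = 0.1896·log₂(0.1896/0.367) = -0.18065
  P(3)·log₂(P(3)/Q(3)) = 0.367·log₂(0.367/0.1896) = 0.34969

D_KL(P||Q) = 0.00000 - 0.18065 + 0.34969 = 0.16904 ≈ 0.1690 bits

D_KL(Q||P) = Σ Q(x) log₂(Q(x)/P(x))

Computing term by term:
  Q(1)·log₂(Q(1)/P(1)) = 0.4434·log₂(0.4434/0.4434) = 0.00000
  Q(2)·log₂(Q(2)/P(2)) = 0.367·log₂(0.367/0.1896) = 0.34969
  Q(3)·log₂(Q(3)/P(3)) = 0.1896·log₂(0.1896/0.367) = -0.18065

D_KL(Q||P) = 0.00000 + 0.34969 - 0.18065 = 0.16904 ≈ 0.1690 bits

These ARE equal here. Q is P with outcomes relabeled (Q(2) = P(3), Q(3) = P(2)) by a relabeling that is its own inverse, so the two sums contain exactly the same terms in a different order. This is a special case — KL divergence is not symmetric in general: D_KL(P||Q) ≠ D_KL(Q||P) for most P, Q.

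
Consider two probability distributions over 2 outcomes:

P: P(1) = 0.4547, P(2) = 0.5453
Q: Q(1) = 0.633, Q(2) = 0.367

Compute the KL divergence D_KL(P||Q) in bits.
0.0945 bits

D_KL(P||Q) = Σ P(x) log₂(P(x)/Q(x))

Computing term by term:
  P(1)·log₂(P(1)/Q(1)) = 0.4547·log₂(0.4547/0.633) = -0.21702
  P(2)·log₂(P(2)/Q(2)) = 0.5453·log₂(0.5453/0.367) = 0.31151

D_KL(P||Q) = -0.21702 + 0.31151 = 0.09449 ≈ 0.0945 bits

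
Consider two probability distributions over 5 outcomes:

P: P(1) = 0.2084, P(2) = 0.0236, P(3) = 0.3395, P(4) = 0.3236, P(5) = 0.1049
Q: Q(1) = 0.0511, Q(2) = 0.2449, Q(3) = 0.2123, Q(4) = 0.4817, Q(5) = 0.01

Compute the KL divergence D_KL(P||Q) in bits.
0.7429 bits

D_KL(P||Q) = Σ P(x) log₂(P(x)/Q(x))

Computing term by term:
  P(1)·log₂(P(1)/Q(1)) = 0.2084·log₂(0.2084/0.0511) = 0.42263
  P(2)·log₂(P(2)/Q(2)) = 0.0236·log₂(0.0236/0.2449) = -0.07966
  P(3)·log₂(P(3)/Q(3)) = 0.3395·log₂(0.3395/0.2123) = 0.22995
  P(4)·log₂(P(4)/Q(4)) = 0.3236·log₂(0.3236/0.4817) = -0.18572
  P(5)·log₂(P(5)/Q(5)) = 0.1049·log₂(0.1049/0.01) = 0.35571

D_KL(P||Q) = 0.42263 - 0.07966 + 0.22995 - 0.18572 + 0.35571 = 0.74291 ≈ 0.7429 bits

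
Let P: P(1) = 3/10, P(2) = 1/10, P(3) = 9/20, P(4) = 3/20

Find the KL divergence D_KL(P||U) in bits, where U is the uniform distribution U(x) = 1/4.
0.2178 bits

U(i) = 1/4 for all i

D_KL(P||U) = Σ P(x) log₂(P(x) / (1/4))
           = Σ P(x) log₂(P(x)) + log₂(4)
           = log₂(4) - H(P)

H(P) = -Σ P(x) log₂(P(x)):
  -P(1)·log₂(P(1)) = -(3/10)·log₂(3/10) = 0.52109
  -P(2)·log₂(P(2)) = -(1/10)·log₂(1/10) = 0.33219
  -P(3)·log₂(P(3)) = -(9/20)·log₂(9/20) = 0.51840
  -P(4)·log₂(P(4)) = -(3/20)·log₂(3/20) = 0.41054
H(P) = 0.52109 + 0.33219 + 0.51840 + 0.41054 = 1.78222 bits

log₂(4) = 2.00000 bits

D_KL(P||U) = 2.00000 - 1.78222 = 0.21778 ≈ 0.2178 bits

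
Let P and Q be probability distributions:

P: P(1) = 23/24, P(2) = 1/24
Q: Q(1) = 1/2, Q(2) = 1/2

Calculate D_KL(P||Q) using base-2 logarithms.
0.7501 bits

D_KL(P||Q) = Σ P(x) log₂(P(x)/Q(x))

Computing term by term:
  P(1)·log₂(P(1)/Q(1)) = (23/24)·log₂((23/24)/(1/2)) = 0.89949
  P(2)·log₂(P(2)/Q(2)) = (1/24)·log₂((1/24)/(1/2)) = -0.14937

D_KL(P||Q) = 0.89949 - 0.14937 = 0.75012 ≈ 0.7501 bits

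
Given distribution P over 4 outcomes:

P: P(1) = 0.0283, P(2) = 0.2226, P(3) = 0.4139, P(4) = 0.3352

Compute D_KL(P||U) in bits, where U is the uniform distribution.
0.3166 bits

U(i) = 1/4 for all i

D_KL(P||U) = Σ P(x) log₂(P(x) / (1/4))
           = Σ P(x) log₂(P(x)) + log₂(4)
           = log₂(4) - H(P)

H(P) = -Σ P(x) log₂(P(x)):
  -P(1)·log₂(P(1)) = -(0.0283)·log₂(0.0283) = 0.14555
  -P(2)·log₂(P(2)) = -(0.2226)·log₂(0.2226) = 0.48248
  -P(3)·log₂(P(3)) = -(0.4139)·log₂(0.4139) = 0.52675
  -P(4)·log₂(P(4)) = -(0.3352)·log₂(0.3352) = 0.52858
H(P) = 0.14555 + 0.48248 + 0.52675 + 0.52858 = 1.68336 bits

log₂(4) = 2.00000 bits

D_KL(P||U) = 2.00000 - 1.68336 = 0.31664 ≈ 0.3166 bits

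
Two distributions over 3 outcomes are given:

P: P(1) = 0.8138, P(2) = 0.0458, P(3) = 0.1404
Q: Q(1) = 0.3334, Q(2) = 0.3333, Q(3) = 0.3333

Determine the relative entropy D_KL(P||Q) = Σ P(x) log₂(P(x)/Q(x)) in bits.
0.7414 bits

D_KL(P||Q) = Σ P(x) log₂(P(x)/Q(x))

Computing term by term:
  P(1)·log₂(P(1)/Q(1)) = 0.8138·log₂(0.8138/0.3334) = 1.04770
  P(2)·log₂(P(2)/Q(2)) = 0.0458·log₂(0.0458/0.3333) = -0.13114
  P(3)·log₂(P(3)/Q(3)) = 0.1404·log₂(0.1404/0.3333) = -0.17512

D_KL(P||Q) = 1.04770 - 0.13114 - 0.17512 = 0.74144 ≈ 0.7414 bits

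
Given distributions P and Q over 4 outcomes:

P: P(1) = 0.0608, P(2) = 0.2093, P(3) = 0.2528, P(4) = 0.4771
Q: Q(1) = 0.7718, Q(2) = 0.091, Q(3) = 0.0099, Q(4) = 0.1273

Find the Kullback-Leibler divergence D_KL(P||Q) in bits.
2.1197 bits

D_KL(P||Q) = Σ P(x) log₂(P(x)/Q(x))

Computing term by term:
  P(1)·log₂(P(1)/Q(1)) = 0.0608·log₂(0.0608/0.7718) = -0.22290
  P(2)·log₂(P(2)/Q(2)) = 0.2093·log₂(0.2093/0.091) = 0.25150
  P(3)·log₂(P(3)/Q(3)) = 0.2528·log₂(0.2528/0.0099) = 1.18169
  P(4)·log₂(P(4)/Q(4)) = 0.4771·log₂(0.4771/0.1273) = 0.90938

D_KL(P||Q) = -0.22290 + 0.25150 + 1.18169 + 0.90938 = 2.11967 ≈ 2.1197 bits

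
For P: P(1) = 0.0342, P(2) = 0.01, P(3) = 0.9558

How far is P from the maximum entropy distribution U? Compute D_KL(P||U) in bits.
1.2896 bits

U(i) = 1/3 for all i

D_KL(P||U) = Σ P(x) log₂(P(x) / (1/3))
           = Σ P(x) log₂(P(x)) + log₂(3)
           = log₂(3) - H(P)

H(P) = -Σ P(x) log₂(P(x)):
  -P(1)·log₂(P(1)) = -(0.0342)·log₂(0.0342) = 0.16655
  -P(2)·log₂(P(2)) = -(0.01)·log₂(0.01) = 0.06644
  -P(3)·log₂(P(3)) = -(0.9558)·log₂(0.9558) = 0.06234
H(P) = 0.16655 + 0.06644 + 0.06234 = 0.29533 bits

log₂(3) = 1.58496 bits

D_KL(P||U) = 1.58496 - 0.29533 = 1.28963 ≈ 1.2896 bits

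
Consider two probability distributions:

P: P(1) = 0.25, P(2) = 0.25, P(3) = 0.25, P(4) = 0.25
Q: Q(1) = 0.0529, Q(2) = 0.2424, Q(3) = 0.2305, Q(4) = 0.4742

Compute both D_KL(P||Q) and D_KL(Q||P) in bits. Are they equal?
D_KL(P||Q) = 0.3697 bits, D_KL(Q||P) = 0.2816 bits. No, they are not equal.

D_KL(P||Q) = Σ P(x) log₂(P(x)/Q(x))

Computing term by term:
  P(1)·log₂(P(1)/Q(1)) = 0.25·log₂(0.25/0.0529) = 0.56015
  P(2)·log₂(P(2)/Q(2)) = 0.25·log₂(0.25/0.2424) = 0.01113
  P(3)·log₂(P(3)/Q(3)) = 0.25·log₂(0.25/0.2305) = 0.02929
  P(4)·log₂(P(4)/Q(4)) = 0.25·log₂(0.25/0.4742) = -0.23089

D_KL(P||Q) = 0.56015 + 0.01113 + 0.02929 - 0.23089 = 0.36968 ≈ 0.3697 bits

D_KL(Q||P) = Σ Q(x) log₂(Q(x)/P(x))

Computing term by term:
  Q(1)·log₂(Q(1)/P(1)) = 0.0529·log₂(0.0529/0.25) = -0.11853
  Q(2)·log₂(Q(2)/P(2)) = 0.2424·log₂(0.2424/0.25) = -0.01080
  Q(3)·log₂(Q(3)/P(3)) = 0.2305·log₂(0.2305/0.25) = -0.02701
  Q(4)·log₂(Q(4)/P(4)) = 0.4742·log₂(0.4742/0.25) = 0.43796

D_KL(Q||P) = -0.11853 - 0.01080 - 0.02701 + 0.43796 = 0.28162 ≈ 0.2816 bits

These are NOT equal (difference: 0.0881 bits). KL divergence is asymmetric: D_KL(P||Q) ≠ D_KL(Q||P) in general.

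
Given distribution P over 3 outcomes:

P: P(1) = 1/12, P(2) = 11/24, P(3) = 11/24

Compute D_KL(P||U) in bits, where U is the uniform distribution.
0.2545 bits

U(i) = 1/3 for all i

D_KL(P||U) = Σ P(x) log₂(P(x) / (1/3))
           = Σ P(x) log₂(P(x)) + log₂(3)
           = log₂(3) - H(P)

H(P) = -Σ P(x) log₂(P(x)):
  -P(1)·log₂(P(1)) = -(1/12)·log₂(1/12) = 0.29875
  -P(2)·log₂(P(2)) = -(11/24)·log₂(11/24) = 0.51587
  -P(3)·log₂(P(3)) = -(11/24)·log₂(11/24) = 0.51587
H(P) = 0.29875 + 0.51587 + 0.51587 = 1.33049 bits

log₂(3) = 1.58496 bits

D_KL(P||U) = 1.58496 - 1.33049 = 0.25447 ≈ 0.2545 bits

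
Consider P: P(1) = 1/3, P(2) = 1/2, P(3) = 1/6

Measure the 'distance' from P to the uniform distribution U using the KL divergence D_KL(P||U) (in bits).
0.1258 bits

U(i) = 1/3 for all i

D_KL(P||U) = Σ P(x) log₂(P(x) / (1/3))
           = Σ P(x) log₂(P(x)) + log₂(3)
           = log₂(3) - H(P)

H(P) = -Σ P(x) log₂(P(x)):
  -P(1)·log₂(P(1)) = -(1/3)·log₂(1/3) = 0.52832
  -P(2)·log₂(P(2)) = -(1/2)·log₂(1/2) = 0.50000
  -P(3)·log₂(P(3)) = -(1/6)·log₂(1/6) = 0.43083
H(P) = 0.52832 + 0.50000 + 0.43083 = 1.45915 bits

log₂(3) = 1.58496 bits

D_KL(P||U) = 1.58496 - 1.45915 = 0.12581 ≈ 0.1258 bits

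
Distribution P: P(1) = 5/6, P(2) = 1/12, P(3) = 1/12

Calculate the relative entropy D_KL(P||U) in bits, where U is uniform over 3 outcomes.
0.7683 bits

U(i) = 1/3 for all i

D_KL(P||U) = Σ P(x) log₂(P(x) / (1/3))
           = Σ P(x) log₂(P(x)) + log₂(3)
           = log₂(3) - H(P)

H(P) = -Σ P(x) log₂(P(x)):
  -P(1)·log₂(P(1)) = -(5/6)·log₂(5/6) = 0.21920
  -P(2)·log₂(P(2)) = -(1/12)·log₂(1/12) = 0.29875
  -P(3)·log₂(P(3)) = -(1/12)·log₂(1/12) = 0.29875
H(P) = 0.21920 + 0.29875 + 0.29875 = 0.81670 bits

log₂(3) = 1.58496 bits

D_KL(P||U) = 1.58496 - 0.81670 = 0.76826 ≈ 0.7683 bits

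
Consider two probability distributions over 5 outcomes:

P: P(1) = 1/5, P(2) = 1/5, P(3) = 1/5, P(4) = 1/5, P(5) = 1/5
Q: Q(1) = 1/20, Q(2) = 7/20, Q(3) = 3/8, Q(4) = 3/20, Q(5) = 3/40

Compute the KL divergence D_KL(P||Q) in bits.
0.4232 bits

D_KL(P||Q) = Σ P(x) log₂(P(x)/Q(x))

Computing term by term:
  P(1)·log₂(P(1)/Q(1)) = (1/5)·log₂((1/5)/(1/20)) = 0.40000
  P(2)·log₂(P(2)/Q(2)) = (1/5)·log₂((1/5)/(7/20)) = -0.16147
  P(3)·log₂(P(3)/Q(3)) = (1/5)·log₂((1/5)/(3/8)) = -0.18138
  P(4)·log₂(P(4)/Q(4)) = (1/5)·log₂((1/5)/(3/20)) = 0.08301
  P(5)·log₂(P(5)/Q(5)) = (1/5)·log₂((1/5)/(3/40)) = 0.28301

D_KL(P||Q) = 0.40000 - 0.16147 - 0.18138 + 0.08301 + 0.28301 = 0.42317 ≈ 0.4232 bits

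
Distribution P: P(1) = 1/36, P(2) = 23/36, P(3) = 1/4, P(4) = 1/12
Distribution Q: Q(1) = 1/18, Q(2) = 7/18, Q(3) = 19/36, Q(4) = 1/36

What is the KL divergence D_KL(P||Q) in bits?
0.2924 bits

D_KL(P||Q) = Σ P(x) log₂(P(x)/Q(x))

Computing term by term:
  P(1)·log₂(P(1)/Q(1)) = (1/36)·log₂((1/36)/(1/18)) = -0.02778
  P(2)·log₂(P(2)/Q(2)) = (23/36)·log₂((23/36)/(7/18)) = 0.45758
  P(3)·log₂(P(3)/Q(3)) = (1/4)·log₂((1/4)/(19/36)) = -0.26950
  P(4)·log₂(P(4)/Q(4)) = (1/12)·log₂((1/12)/(1/36)) = 0.13208

D_KL(P||Q) = -0.02778 + 0.45758 - 0.26950 + 0.13208 = 0.29238 ≈ 0.2924 bits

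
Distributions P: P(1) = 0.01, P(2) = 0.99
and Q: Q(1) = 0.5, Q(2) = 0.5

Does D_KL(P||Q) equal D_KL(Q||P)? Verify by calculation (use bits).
D_KL(P||Q) = 0.9192 bits, D_KL(Q||P) = 2.3292 bits. No — D_KL(P||Q) ≠ D_KL(Q||P) for this pair.

D_KL(P||Q) = Σ P(x) log₂(P(x)/Q(x))

Computing term by term:
  P(1)·log₂(P(1)/Q(1)) = 0.01·log₂(0.01/0.5) = -0.05644
  P(2)·log₂(P(2)/Q(2)) = 0.99·log₂(0.99/0.5) = 0.97565

D_KL(P||Q) = -0.05644 + 0.97565 = 0.91921 ≈ 0.9192 bits

D_KL(Q||P) = Σ Q(x) log₂(Q(x)/P(x))

Computing term by term:
  Q(1)·log₂(Q(1)/P(1)) = 0.5·log₂(0.5/0.01) = 2.82193
  Q(2)·log₂(Q(2)/P(2)) = 0.5·log₂(0.5/0.99) = -0.49275

D_KL(Q||P) = 2.82193 - 0.49275 = 2.32918 ≈ 2.3292 bits

These are NOT equal (difference: 1.4100 bits). KL divergence is asymmetric: D_KL(P||Q) ≠ D_KL(Q||P) in general.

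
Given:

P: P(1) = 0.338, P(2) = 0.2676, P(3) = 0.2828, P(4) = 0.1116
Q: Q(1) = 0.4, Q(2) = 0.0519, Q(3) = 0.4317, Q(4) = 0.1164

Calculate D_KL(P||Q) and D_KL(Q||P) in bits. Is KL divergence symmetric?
D_KL(P||Q) = 0.3717 bits, D_KL(Q||P) = 0.2449 bits. No, KL divergence is not symmetric.

D_KL(P||Q) = Σ P(x) log₂(P(x)/Q(x))

Computing term by term:
  P(1)·log₂(P(1)/Q(1)) = 0.338·log₂(0.338/0.4) = -0.08213
  P(2)·log₂(P(2)/Q(2)) = 0.2676·log₂(0.2676/0.0519) = 0.63321
  P(3)·log₂(P(3)/Q(3)) = 0.2828·log₂(0.2828/0.4317) = -0.17258
  P(4)·log₂(P(4)/Q(4)) = 0.1116·log₂(0.1116/0.1164) = -0.00678

D_KL(P||Q) = -0.08213 + 0.63321 - 0.17258 - 0.00678 = 0.37172 ≈ 0.3717 bits

D_KL(Q||P) = Σ Q(x) log₂(Q(x)/P(x))

Computing term by term:
  Q(1)·log₂(Q(1)/P(1)) = 0.4·log₂(0.4/0.338) = 0.09719
  Q(2)·log₂(Q(2)/P(2)) = 0.0519·log₂(0.0519/0.2676) = -0.12281
  Q(3)·log₂(Q(3)/P(3)) = 0.4317·log₂(0.4317/0.2828) = 0.26344
  Q(4)·log₂(Q(4)/P(4)) = 0.1164·log₂(0.1164/0.1116) = 0.00707

D_KL(Q||P) = 0.09719 - 0.12281 + 0.26344 + 0.00707 = 0.24489 ≈ 0.2449 bits

These are NOT equal (difference: 0.1268 bits). KL divergence is asymmetric: D_KL(P||Q) ≠ D_KL(Q||P) in general.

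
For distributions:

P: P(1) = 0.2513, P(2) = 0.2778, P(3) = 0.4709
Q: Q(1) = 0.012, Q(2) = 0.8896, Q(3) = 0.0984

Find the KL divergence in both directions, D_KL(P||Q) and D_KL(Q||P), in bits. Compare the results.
D_KL(P||Q) = 1.6999 bits, D_KL(Q||P) = 1.2188 bits. D_KL(P||Q) is larger than D_KL(Q||P) by 0.4811 bits; the two directions differ.

D_KL(P||Q) = Σ P(x) log₂(P(x)/Q(x))

Computing term by term:
  P(1)·log₂(P(1)/Q(1)) = 0.2513·log₂(0.2513/0.012) = 1.10278
  P(2)·log₂(P(2)/Q(2)) = 0.2778·log₂(0.2778/0.8896) = -0.46646
  P(3)·log₂(P(3)/Q(3)) = 0.4709·log₂(0.4709/0.0984) = 1.06362

D_KL(P||Q) = 1.10278 - 0.46646 + 1.06362 = 1.69994 ≈ 1.6999 bits

D_KL(Q||P) = Σ Q(x) log₂(Q(x)/P(x))

Computing term by term:
  Q(1)·log₂(Q(1)/P(1)) = 0.012·log₂(0.012/0.2513) = -0.05266
  Q(2)·log₂(Q(2)/P(2)) = 0.8896·log₂(0.8896/0.2778) = 1.49374
  Q(3)·log₂(Q(3)/P(3)) = 0.0984·log₂(0.0984/0.4709) = -0.22226

D_KL(Q||P) = -0.05266 + 1.49374 - 0.22226 = 1.21882 ≈ 1.2188 bits

These are NOT equal (difference: 0.4811 bits). KL divergence is asymmetric: D_KL(P||Q) ≠ D_KL(Q||P) in general.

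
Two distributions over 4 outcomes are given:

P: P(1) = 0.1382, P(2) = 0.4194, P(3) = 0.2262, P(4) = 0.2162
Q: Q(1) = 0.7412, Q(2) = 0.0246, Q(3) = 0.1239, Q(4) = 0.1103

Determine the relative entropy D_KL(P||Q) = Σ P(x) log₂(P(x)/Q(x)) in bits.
1.7875 bits

D_KL(P||Q) = Σ P(x) log₂(P(x)/Q(x))

Computing term by term:
  P(1)·log₂(P(1)/Q(1)) = 0.1382·log₂(0.1382/0.7412) = -0.33487
  P(2)·log₂(P(2)/Q(2)) = 0.4194·log₂(0.4194/0.0246) = 1.71602
  P(3)·log₂(P(3)/Q(3)) = 0.2262·log₂(0.2262/0.1239) = 0.19644
  P(4)·log₂(P(4)/Q(4)) = 0.2162·log₂(0.2162/0.1103) = 0.20992

D_KL(P||Q) = -0.33487 + 1.71602 + 0.19644 + 0.20992 = 1.78751 ≈ 1.7875 bits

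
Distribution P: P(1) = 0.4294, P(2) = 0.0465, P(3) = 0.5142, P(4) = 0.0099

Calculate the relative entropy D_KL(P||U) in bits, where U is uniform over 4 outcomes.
0.7111 bits

U(i) = 1/4 for all i

D_KL(P||U) = Σ P(x) log₂(P(x) / (1/4))
           = Σ P(x) log₂(P(x)) + log₂(4)
           = log₂(4) - H(P)

H(P) = -Σ P(x) log₂(P(x)):
  -P(1)·log₂(P(1)) = -(0.4294)·log₂(0.4294) = 0.52370
  -P(2)·log₂(P(2)) = -(0.0465)·log₂(0.0465) = 0.20584
  -P(3)·log₂(P(3)) = -(0.5142)·log₂(0.5142) = 0.49343
  -P(4)·log₂(P(4)) = -(0.0099)·log₂(0.0099) = 0.06592
H(P) = 0.52370 + 0.20584 + 0.49343 + 0.06592 = 1.28889 bits

log₂(4) = 2.00000 bits

D_KL(P||U) = 2.00000 - 1.28889 = 0.71111 ≈ 0.7111 bits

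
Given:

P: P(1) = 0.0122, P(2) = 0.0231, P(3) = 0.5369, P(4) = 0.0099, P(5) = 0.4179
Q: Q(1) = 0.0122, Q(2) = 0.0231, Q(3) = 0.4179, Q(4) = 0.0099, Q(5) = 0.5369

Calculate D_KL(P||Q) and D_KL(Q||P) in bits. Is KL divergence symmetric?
D_KL(P||Q) = 0.0430 bits, D_KL(Q||P) = 0.0430 bits. The two values coincide for this particular pair, but no — KL divergence is not symmetric in general.

D_KL(P||Q) = Σ P(x) log₂(P(x)/Q(x))

Computing term by term:
  P(1)·log₂(P(1)/Q(1)) = 0.0122·log₂(0.0122/0.0122) = 0.00000
  P(2)·log₂(P(2)/Q(2)) = 0.0231·log₂(0.0231/0.0231) = 0.00000
  P(3)·log₂(P(3)/Q(3)) = 0.5369·log₂(0.5369/0.4179) = 0.19409
  P(4)·log₂(P(4)/Q(4)) = 0.0099·log₂(0.0099/0.0099) = 0.00000
  P(5)·log₂(P(5)/Q(5)) = 0.4179·log₂(0.4179/0.5369) = -0.15107

D_KL(P||Q) = 0.00000 + 0.00000 + 0.19409 + 0.00000 - 0.15107 = 0.04302 ≈ 0.0430 bits

D_KL(Q||P) = Σ Q(x) log₂(Q(x)/P(x))

Computing term by term:
  Q(1)·log₂(Q(1)/P(1)) = 0.0122·log₂(0.0122/0.0122) = 0.00000
  Q(2)·log₂(Q(2)/P(2)) = 0.0231·log₂(0.0231/0.0231) = 0.00000
  Q(3)·log₂(Q(3)/P(3)) = 0.4179·log₂(0.4179/0.5369) = -0.15107
  Q(4)·log₂(Q(4)/P(4)) = 0.0099·log₂(0.0099/0.0099) = 0.00000
  Q(5)·log₂(Q(5)/P(5)) = 0.5369·log₂(0.5369/0.4179) = 0.19409

D_KL(Q||P) = 0.00000 + 0.00000 - 0.15107 + 0.00000 + 0.19409 = 0.04302 ≈ 0.0430 bits

These ARE equal here. Q is P with outcomes relabeled (Q(3) = P(5), Q(5) = P(3)) by a relabeling that is its own inverse, so the two sums contain exactly the same terms in a different order. This is a special case — KL divergence is not symmetric in general: D_KL(P||Q) ≠ D_KL(Q||P) for most P, Q.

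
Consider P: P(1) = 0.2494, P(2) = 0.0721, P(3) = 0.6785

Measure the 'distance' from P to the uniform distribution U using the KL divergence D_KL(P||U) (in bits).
0.4321 bits

U(i) = 1/3 for all i

D_KL(P||U) = Σ P(x) log₂(P(x) / (1/3))
           = Σ P(x) log₂(P(x)) + log₂(3)
           = log₂(3) - H(P)

H(P) = -Σ P(x) log₂(P(x)):
  -P(1)·log₂(P(1)) = -(0.2494)·log₂(0.2494) = 0.49966
  -P(2)·log₂(P(2)) = -(0.0721)·log₂(0.0721) = 0.27354
  -P(3)·log₂(P(3)) = -(0.6785)·log₂(0.6785) = 0.37967
H(P) = 0.49966 + 0.27354 + 0.37967 = 1.15287 bits

log₂(3) = 1.58496 bits

D_KL(P||U) = 1.58496 - 1.15287 = 0.43209 ≈ 0.4321 bits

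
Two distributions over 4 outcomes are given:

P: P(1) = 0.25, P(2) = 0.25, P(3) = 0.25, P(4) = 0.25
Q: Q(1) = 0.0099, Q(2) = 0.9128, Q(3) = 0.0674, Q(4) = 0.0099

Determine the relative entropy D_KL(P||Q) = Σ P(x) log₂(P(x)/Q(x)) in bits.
2.3349 bits

D_KL(P||Q) = Σ P(x) log₂(P(x)/Q(x))

Computing term by term:
  P(1)·log₂(P(1)/Q(1)) = 0.25·log₂(0.25/0.0099) = 1.16459
  P(2)·log₂(P(2)/Q(2)) = 0.25·log₂(0.25/0.9128) = -0.46709
  P(3)·log₂(P(3)/Q(3)) = 0.25·log₂(0.25/0.0674) = 0.47278
  P(4)·log₂(P(4)/Q(4)) = 0.25·log₂(0.25/0.0099) = 1.16459

D_KL(P||Q) = 1.16459 - 0.46709 + 0.47278 + 1.16459 = 2.33487 ≈ 2.3349 bits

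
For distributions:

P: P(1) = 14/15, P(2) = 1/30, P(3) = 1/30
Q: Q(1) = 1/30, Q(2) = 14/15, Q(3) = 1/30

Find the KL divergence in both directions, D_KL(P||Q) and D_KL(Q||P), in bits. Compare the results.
D_KL(P||Q) = 4.3266 bits, D_KL(Q||P) = 4.3266 bits. The two directions give exactly the same value for this pair.

D_KL(P||Q) = Σ P(x) log₂(P(x)/Q(x))

Computing term by term:
  P(1)·log₂(P(1)/Q(1)) = (14/15)·log₂((14/15)/(1/30)) = 4.48686
  P(2)·log₂(P(2)/Q(2)) = (1/30)·log₂((1/30)/(14/15)) = -0.16025
  P(3)·log₂(P(3)/Q(3)) = (1/30)·log₂((1/30)/(1/30)) = 0.00000

D_KL(P||Q) = 4.48686 - 0.16025 + 0.00000 = 4.32661 ≈ 4.3266 bits

D_KL(Q||P) = Σ Q(x) log₂(Q(x)/P(x))

Computing term by term:
  Q(1)·log₂(Q(1)/P(1)) = (1/30)·log₂((1/30)/(14/15)) = -0.16025
  Q(2)·log₂(Q(2)/P(2)) = (14/15)·log₂((14/15)/(1/30)) = 4.48686
  Q(3)·log₂(Q(3)/P(3)) = (1/30)·log₂((1/30)/(1/30)) = 0.00000

D_KL(Q||P) = -0.16025 + 4.48686 + 0.00000 = 4.32661 ≈ 4.3266 bits

These ARE equal here. Q is P with outcomes relabeled (Q(1) = P(2), Q(2) = P(1)) by a relabeling that is its own inverse, so the two sums contain exactly the same terms in a different order. This is a special case — KL divergence is not symmetric in general: D_KL(P||Q) ≠ D_KL(Q||P) for most P, Q.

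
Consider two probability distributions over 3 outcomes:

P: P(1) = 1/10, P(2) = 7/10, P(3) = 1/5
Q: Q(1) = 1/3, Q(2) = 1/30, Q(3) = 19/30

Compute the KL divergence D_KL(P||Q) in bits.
2.5683 bits

D_KL(P||Q) = Σ P(x) log₂(P(x)/Q(x))

Computing term by term:
  P(1)·log₂(P(1)/Q(1)) = (1/10)·log₂((1/10)/(1/3)) = -0.17370
  P(2)·log₂(P(2)/Q(2)) = (7/10)·log₂((7/10)/(1/30)) = 3.07462
  P(3)·log₂(P(3)/Q(3)) = (1/5)·log₂((1/5)/(19/30)) = -0.33259

D_KL(P||Q) = -0.17370 + 3.07462 - 0.33259 = 2.56833 ≈ 2.5683 bits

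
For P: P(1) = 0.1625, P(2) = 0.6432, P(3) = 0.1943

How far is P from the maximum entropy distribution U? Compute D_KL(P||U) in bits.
0.2902 bits

U(i) = 1/3 for all i

D_KL(P||U) = Σ P(x) log₂(P(x) / (1/3))
           = Σ P(x) log₂(P(x)) + log₂(3)
           = log₂(3) - H(P)

H(P) = -Σ P(x) log₂(P(x)):
  -P(1)·log₂(P(1)) = -(0.1625)·log₂(0.1625) = 0.42599
  -P(2)·log₂(P(2)) = -(0.6432)·log₂(0.6432) = 0.40950
  -P(3)·log₂(P(3)) = -(0.1943)·log₂(0.1943) = 0.45926
H(P) = 0.42599 + 0.40950 + 0.45926 = 1.29475 bits

log₂(3) = 1.58496 bits

D_KL(P||U) = 1.58496 - 1.29475 = 0.29021 ≈ 0.2902 bits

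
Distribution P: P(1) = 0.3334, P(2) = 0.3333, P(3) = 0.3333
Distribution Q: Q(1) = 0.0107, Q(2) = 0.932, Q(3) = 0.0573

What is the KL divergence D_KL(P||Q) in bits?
2.0064 bits

D_KL(P||Q) = Σ P(x) log₂(P(x)/Q(x))

Computing term by term:
  P(1)·log₂(P(1)/Q(1)) = 0.3334·log₂(0.3334/0.0107) = 1.65419
  P(2)·log₂(P(2)/Q(2)) = 0.3333·log₂(0.3333/0.932) = -0.49445
  P(3)·log₂(P(3)/Q(3)) = 0.3333·log₂(0.3333/0.0573) = 0.84665

D_KL(P||Q) = 1.65419 - 0.49445 + 0.84665 = 2.00639 ≈ 2.0064 bits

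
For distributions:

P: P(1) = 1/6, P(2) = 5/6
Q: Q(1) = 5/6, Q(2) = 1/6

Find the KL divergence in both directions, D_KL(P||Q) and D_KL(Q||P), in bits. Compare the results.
D_KL(P||Q) = 1.5480 bits, D_KL(Q||P) = 1.5480 bits. The two directions give exactly the same value for this pair.

D_KL(P||Q) = Σ P(x) log₂(P(x)/Q(x))

Computing term by term:
  P(1)·log₂(P(1)/Q(1)) = (1/6)·log₂((1/6)/(5/6)) = -0.38699
  P(2)·log₂(P(2)/Q(2)) = (5/6)·log₂((5/6)/(1/6)) = 1.93494

D_KL(P||Q) = -0.38699 + 1.93494 = 1.54795 ≈ 1.5480 bits

D_KL(Q||P) = Σ Q(x) log₂(Q(x)/P(x))

Computing term by term:
  Q(1)·log₂(Q(1)/P(1)) = (5/6)·log₂((5/6)/(1/6)) = 1.93494
  Q(2)·log₂(Q(2)/P(2)) = (1/6)·log₂((1/6)/(5/6)) = -0.38699

D_KL(Q||P) = 1.93494 - 0.38699 = 1.54795 ≈ 1.5480 bits

These ARE equal here. Q is P with outcomes relabeled (Q(1) = P(2), Q(2) = P(1)) by a relabeling that is its own inverse, so the two sums contain exactly the same terms in a different order. This is a special case — KL divergence is not symmetric in general: D_KL(P||Q) ≠ D_KL(Q||P) for most P, Q.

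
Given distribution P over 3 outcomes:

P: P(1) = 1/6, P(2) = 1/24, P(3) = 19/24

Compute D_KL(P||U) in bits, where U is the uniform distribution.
0.6963 bits

U(i) = 1/3 for all i

D_KL(P||U) = Σ P(x) log₂(P(x) / (1/3))
           = Σ P(x) log₂(P(x)) + log₂(3)
           = log₂(3) - H(P)

H(P) = -Σ P(x) log₂(P(x)):
  -P(1)·log₂(P(1)) = -(1/6)·log₂(1/6) = 0.43083
  -P(2)·log₂(P(2)) = -(1/24)·log₂(1/24) = 0.19104
  -P(3)·log₂(P(3)) = -(19/24)·log₂(19/24) = 0.26682
H(P) = 0.43083 + 0.19104 + 0.26682 = 0.88869 bits

log₂(3) = 1.58496 bits

D_KL(P||U) = 1.58496 - 0.88869 = 0.69627 ≈ 0.6963 bits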